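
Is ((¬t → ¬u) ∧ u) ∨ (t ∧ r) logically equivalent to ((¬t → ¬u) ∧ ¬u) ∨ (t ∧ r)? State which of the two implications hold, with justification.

(→) This fails. Under r = F, u = T, t = T, the left side is true but the right side is false.

(←) This fails. Under r = F, u = F, t = F, the left side is false but the right side is true.

(⇒) fails and (⇐) fails.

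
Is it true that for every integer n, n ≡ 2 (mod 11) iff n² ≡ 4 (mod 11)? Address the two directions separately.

(⟹) Suppose n ≡ 2 (mod 11). Write n = 11j + 2. Then (11j + 2)² = 121j² + 44j + 4 = 11(11j² + 4j) + 4, so n² ≡ 4 (mod 11).

(⟸) This fails: take n = 9. Then 9² = 81 ≡ 4 (mod 11), yet 9 ≡ 9 (mod 11), not 2.

The forward direction holds; the converse fails.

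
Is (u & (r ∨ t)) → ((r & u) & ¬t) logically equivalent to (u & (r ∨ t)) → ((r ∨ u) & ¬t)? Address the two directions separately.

(⟸) Assume the antecedent. If t is true, the antecedent forces (t = T, r = F, u = F) or (t = T, r = T, u = F), and (u & (r ∨ t)) → ((r & u) & ¬t) holds there. If t is false, (u & (r ∨ t)) → ((r & u) & ¬t) reduces to true regardless of the other variables. Either way (u & (r ∨ t)) → ((r & u) & ¬t) holds.

(⟹) Assume the antecedent. If t is true, the antecedent forces (t = T, r = F, u = F) or (t = T, r = T, u = F), and (u & (r ∨ t)) → ((r ∨ u) & ¬t) holds there. If t is false, (u & (r ∨ t)) → ((r ∨ u) & ¬t) reduces to true regardless of the other variables. Either way (u & (r ∨ t)) → ((r ∨ u) & ¬t) holds.

The biconditional holds.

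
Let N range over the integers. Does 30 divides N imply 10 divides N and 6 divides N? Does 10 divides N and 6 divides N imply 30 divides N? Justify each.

Equivalent; both directions hold.

(←) Suppose 10 ∣ N and 6 ∣ N. Any common multiple of 10 and 6 is a multiple of their lcm; here lcm(10, 6) = 10·6/gcd(10, 6) = 60/2 = 30, so 30 ∣ N.

(→) If 30 ∣ N, write N = 30q. Since 30 = 3·10, N = 10·(3q), so 10 ∣ N; and since 30 = 5·6, N = 6·(5q), so 6 ∣ N.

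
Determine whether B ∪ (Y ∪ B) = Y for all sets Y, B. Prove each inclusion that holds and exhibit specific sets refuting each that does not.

The sets are not equal: only the reverse inclusion holds.

(⟹) This inclusion fails. Take Y = ∅, B = {1}; then 1 ∈ B ∪ (Y ∪ B) but 1 ∉ Y.

(⟸) Let x ∈ Y. Then either x ∈ Y and x ∉ B; or x ∈ Y ∩ B. In each case x ∈ B ∪ (Y ∪ B), so Y ⊆ B ∪ (Y ∪ B).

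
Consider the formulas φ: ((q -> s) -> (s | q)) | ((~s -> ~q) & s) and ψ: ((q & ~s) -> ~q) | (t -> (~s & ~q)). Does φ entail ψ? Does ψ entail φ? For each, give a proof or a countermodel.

(⇒) fails and (⇐) fails.

Forward direction. This fails. Under s = F, t = T, q = T, the left side is true but the right side is false.

Converse. This fails. Under s = F, t = F, q = F, the left side is false but the right side is true.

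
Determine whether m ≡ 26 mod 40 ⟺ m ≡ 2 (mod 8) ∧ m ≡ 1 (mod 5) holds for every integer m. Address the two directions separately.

Both directions hold.

(→) Suppose m ≡ 26 (mod 40); write m = 40j + 26. Since 8 ∣ 40, reducing mod 8 gives m ≡ 26 ≡ 2 (mod 8); since 5 ∣ 40, reducing mod 5 gives m ≡ 26 ≡ 1 (mod 5).

(←) Conversely, if m ≡ 2 (mod 8) and m ≡ 1 (mod 5), then by the Chinese remainder theorem m ≡ 26 (mod 40). This is exactly m ≡ 26 (mod 40).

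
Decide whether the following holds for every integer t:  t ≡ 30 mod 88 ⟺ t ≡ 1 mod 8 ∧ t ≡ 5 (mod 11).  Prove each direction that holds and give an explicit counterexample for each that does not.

(→) This fails: t = 30 gives 30 ≡ 30 (mod 88) but 30 ≡ 6 (mod 8), so the conjunction on the right does not hold.

(←) This fails: t = 49 satisfies both congruences on the right (49 ≡ 1 mod 8 and 49 ≡ 5 mod 11) yet 49 ≡ 49 (mod 88), not 30.

Neither direction holds.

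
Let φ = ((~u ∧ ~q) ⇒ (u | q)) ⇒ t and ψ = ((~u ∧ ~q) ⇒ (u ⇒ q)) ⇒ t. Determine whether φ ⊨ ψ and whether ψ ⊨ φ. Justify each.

The forward direction fails; the converse holds.

(→) This fails. Under t = F, q = F, u = F, the left side is true but the right side is false.

(←) Assume the antecedent. If t is true, ((~u ∧ ~q) ⇒ (u | q)) ⇒ t reduces to true regardless of the other variables. If t is false, the antecedent cannot hold. Either way ((~u ∧ ~q) ⇒ (u | q)) ⇒ t holds.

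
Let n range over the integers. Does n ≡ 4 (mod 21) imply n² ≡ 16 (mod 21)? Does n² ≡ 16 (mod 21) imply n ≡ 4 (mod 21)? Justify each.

(⇒) holds; (⇐) fails.

[⇒] Suppose n ≡ 4 (mod 21). Write n = 21j + 4. Then (21j + 4)² = 441j² + 168j + 16 = 21(21j² + 8j) + 16, so n² ≡ 16 (mod 21).

[⇐] This fails: take n = 10. Then 10² = 100 ≡ 16 (mod 21), yet 10 ≡ 10 (mod 21), not 4.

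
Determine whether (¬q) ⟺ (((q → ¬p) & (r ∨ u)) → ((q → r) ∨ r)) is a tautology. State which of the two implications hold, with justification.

Forward direction. Assume the antecedent. If q is true, the antecedent cannot hold. If q is false, the consequent reduces to true regardless of the other variables. Either way the consequent holds.

Converse. This fails. Under u = F, p = F, q = T, r = F, the left side is false but the right side is true.

Only the forward implication holds.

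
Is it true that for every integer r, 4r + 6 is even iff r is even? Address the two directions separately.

The forward direction fails; the converse holds.

(⇒) This fails: take r = 5. Then 4r + 6 = 26, which is even, yet r = 5 is odd, not even.

(⇐) Suppose r is even. Since 4 is even, 4r is even for every r, so 4r + 6 has the same parity as 6, which is even. Hence 4r + 6 is even.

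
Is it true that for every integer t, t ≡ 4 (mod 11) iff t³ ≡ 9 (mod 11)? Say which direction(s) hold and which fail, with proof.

The biconditional holds.

Forward direction. Suppose t ≡ 4 (mod 11). Write t = 11j + 4. Then (11j + 4)³ = 1331j³ + 1452j² + 528j + 64 = 11(121j³ + 132j² + 48j + 5) + 9, so t³ ≡ 9 (mod 11).

Converse. For the converse, argue contrapositively. If t ≢ 4 (mod 11), then t is congruent to one of 0, 1, 2, 3, 5, 6, 7, 8, 9, 10 modulo 11, and these give t³ ≡ 0, 1, 8, 5, 4, 7, 2, 6, 3, 10 respectively — never 9.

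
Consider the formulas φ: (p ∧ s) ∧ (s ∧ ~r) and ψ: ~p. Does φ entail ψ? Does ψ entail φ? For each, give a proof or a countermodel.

(⇒) fails and (⇐) fails.

Forward direction. This fails. Under r = F, p = T, s = T, the left side is true but the right side is false.

Converse. This fails. Under r = F, p = F, s = F, the left side is false but the right side is true.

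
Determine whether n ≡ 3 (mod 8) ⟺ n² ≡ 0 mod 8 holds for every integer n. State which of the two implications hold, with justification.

(⟹) This fails: take n = 3. Then 3 ≡ 3 (mod 8), but 3² = 9 ≡ 1 (mod 8), not 0.

(⟸) This fails: take n = 0. Then 0² = 0 ≡ 0 (mod 8), yet 0 ≡ 0 (mod 8), not 3.

(⇒) fails and (⇐) fails.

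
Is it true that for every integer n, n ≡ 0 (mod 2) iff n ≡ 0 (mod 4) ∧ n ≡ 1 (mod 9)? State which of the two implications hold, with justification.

Not equivalent: only (⇐) holds.

Forward direction. This fails: n = 0 gives 0 ≡ 0 (mod 2) but 0 ≡ 0 (mod 9), so the conjunction on the right does not hold.

Converse. If n ≡ 0 (mod 4) and n ≡ 1 (mod 9), then by the Chinese remainder theorem n ≡ 28 (mod 36). Since 28 ≡ 0 (mod 2) and 2 ∣ 36, we get n ≡ 0 (mod 2).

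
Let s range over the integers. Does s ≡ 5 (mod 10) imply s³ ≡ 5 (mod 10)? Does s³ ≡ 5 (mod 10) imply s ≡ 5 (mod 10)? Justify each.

Both directions hold.

(⟹) Suppose s ≡ 5 (mod 10). Write s = 10j + 5. Then (10j + 5)³ = 1000j³ + 1500j² + 750j + 125 = 10(100j³ + 150j² + 75j + 12) + 5, so s³ ≡ 5 (mod 10).

(⟸) Conversely, suppose s³ ≡ 5 (mod 10). The only residue r in {0, …, 9} with r³ ≡ 5 (mod 10) is r = 5, so s ≡ 5 (mod 10).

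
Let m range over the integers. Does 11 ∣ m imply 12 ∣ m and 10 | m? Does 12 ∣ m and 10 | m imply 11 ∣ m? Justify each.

Both directions fail.

[⇒] This fails: take m = 11. Certainly 11 ∣ 11, but 12 ∤ 11.

[⇐] This fails: take m = 60. Both 12 ∣ 60 and 10 ∣ 60, yet 60 is not a multiple of 11 (since 60 = 5·11 + 5), so 11 ∤ 60.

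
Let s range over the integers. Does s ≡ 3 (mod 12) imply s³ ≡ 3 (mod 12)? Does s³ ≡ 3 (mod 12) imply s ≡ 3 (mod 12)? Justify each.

Forward direction. Suppose s ≡ 3 (mod 12). Write s = 12j + 3. Then (12j + 3)³ = 1728j³ + 1296j² + 324j + 27 = 12(144j³ + 108j² + 27j + 2) + 3, so s³ ≡ 3 (mod 12).

Converse. For the converse, argue contrapositively. If s ≢ 3 (mod 12), then s is congruent to one of 0, 1, 2, 4, 5, 6, 7, 8, 9, 10, 11 modulo 12, and these give s³ ≡ 0, 1, 8, 4, 5, 0, 7, 8, 9, 4, 11 respectively — never 3.

The biconditional holds.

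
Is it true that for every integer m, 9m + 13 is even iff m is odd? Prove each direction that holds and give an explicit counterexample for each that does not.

The biconditional holds.

(←) Suppose m is odd; write m = 2j + 1. Then 9m + 13 = 9·(2j + 1) + 13 = 2·9j + 22, which is even.

(→) Suppose 9m + 13 is even. Since 9 is odd, 9m and m have the same parity, so 9m + 13 ≡ m + 13 (mod 2). As 13 is odd, 9m + 13 is even exactly when m is odd. Thus m is odd.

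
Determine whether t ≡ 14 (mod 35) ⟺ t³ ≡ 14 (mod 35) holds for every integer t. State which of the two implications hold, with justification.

The biconditional holds.

Forward direction. Suppose t ≡ 14 (mod 35). Write t = 35j + 14. Then (35j + 14)³ = 42875j³ + 51450j² + 20580j + 2744 = 35(1225j³ + 1470j² + 588j + 78) + 14, so t³ ≡ 14 (mod 35).

Converse. Suppose t³ ≡ 14 (mod 35). The only residue r in {0, …, 34} with r³ ≡ 14 (mod 35) is r = 14, so t ≡ 14 (mod 35).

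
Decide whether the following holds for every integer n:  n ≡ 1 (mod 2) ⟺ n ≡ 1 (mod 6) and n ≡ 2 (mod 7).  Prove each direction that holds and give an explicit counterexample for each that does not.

(⇒) fails; (⇐) holds.

Forward direction. This fails: n = 1 gives 1 ≡ 1 (mod 2) but 1 ≡ 1 (mod 7), so the conjunction on the right does not hold.

Converse. If n ≡ 1 (mod 6) and n ≡ 2 (mod 7), then by the Chinese remainder theorem n ≡ 37 (mod 42). Since 37 ≡ 1 (mod 2) and 2 ∣ 42, we get n ≡ 1 (mod 2).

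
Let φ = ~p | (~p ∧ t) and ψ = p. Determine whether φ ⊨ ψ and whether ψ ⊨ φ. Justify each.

[⇒] This fails. Under p = F, t = F, the left side is true but the right side is false.

[⇐] This fails. Under p = T, t = F, the left side is false but the right side is true.

Both directions fail.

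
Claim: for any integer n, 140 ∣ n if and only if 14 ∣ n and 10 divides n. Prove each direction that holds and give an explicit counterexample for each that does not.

The forward direction holds; the converse fails.

(⇒) If 140 ∣ n, write n = 140q. Since 140 = 10·14, n = 14·(10q), so 14 ∣ n; and since 140 = 14·10, n = 10·(14q), so 10 ∣ n.

(⇐) This fails: take n = 70. Both 14 ∣ 70 and 10 ∣ 70, yet 70 is not a multiple of 140 (since 70 = 0·140 + 70), so 140 ∤ 70.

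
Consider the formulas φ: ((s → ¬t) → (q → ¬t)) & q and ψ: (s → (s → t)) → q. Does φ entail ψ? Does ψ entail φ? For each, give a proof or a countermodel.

(⟹) Assume the antecedent. If q is true, (s → (s → t)) → q reduces to true regardless of the other variables. If q is false, the antecedent cannot hold. Either way (s → (s → t)) → q holds.

(⟸) This fails. Under q = F, s = T, t = F, the left side is false but the right side is true.

Not equivalent: only (⇒) holds.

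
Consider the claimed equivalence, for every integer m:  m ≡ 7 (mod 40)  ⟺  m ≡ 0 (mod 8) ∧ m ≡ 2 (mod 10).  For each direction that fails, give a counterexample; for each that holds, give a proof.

Both directions fail.

(⟹) This fails: m = 7 gives 7 ≡ 7 (mod 40) but 7 ≡ 7 (mod 8), so the conjunction on the right does not hold.

(⟸) This fails: m = 32 satisfies both congruences on the right (32 ≡ 0 mod 8 and 32 ≡ 2 mod 10) yet 32 ≡ 32 (mod 40), not 7.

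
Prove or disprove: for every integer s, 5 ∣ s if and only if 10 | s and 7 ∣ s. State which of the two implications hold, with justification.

The forward direction fails; the converse holds.

(→) This fails: take s = 5. Certainly 5 ∣ 5, but 10 ∤ 5.

(←) Suppose 10 ∣ s and 7 ∣ s. Any common multiple of 10 and 7 is a multiple of their lcm; here gcd(10, 7) = 1, so lcm(10, 7) = 10·7 = 70, so 70 ∣ s. Since 5 ∣ 70, it follows that 5 ∣ s.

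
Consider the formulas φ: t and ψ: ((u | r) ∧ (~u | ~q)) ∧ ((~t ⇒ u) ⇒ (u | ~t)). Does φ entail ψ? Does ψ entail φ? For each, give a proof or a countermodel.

Neither direction holds.

Forward direction. This fails. Under t = T, r = F, u = F, q = F, the left side is true but the right side is false.

Converse. This fails. Under t = F, r = T, u = F, q = F, the left side is false but the right side is true.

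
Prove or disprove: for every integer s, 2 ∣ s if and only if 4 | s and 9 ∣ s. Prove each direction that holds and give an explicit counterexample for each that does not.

(⇐) Suppose 4 ∣ s and 9 ∣ s. Any common multiple of 4 and 9 is a multiple of their lcm; here gcd(4, 9) = 1, so lcm(4, 9) = 4·9 = 36, so 36 ∣ s. Since 2 ∣ 36, it follows that 2 ∣ s.

(⇒) This fails: take s = 2. Certainly 2 ∣ 2, but 4 ∤ 2.

(⇒) fails; (⇐) holds.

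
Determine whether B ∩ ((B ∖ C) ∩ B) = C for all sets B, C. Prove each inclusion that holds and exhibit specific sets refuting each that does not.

Forward inclusion. This inclusion fails. Take B = {1}, C = ∅; then 1 ∈ B ∩ ((B ∖ C) ∩ B) but 1 ∉ C.

Reverse inclusion. This inclusion fails. Take B = ∅, C = {1}; then 1 ∈ C but 1 ∉ B ∩ ((B ∖ C) ∩ B).

Both inclusions fail.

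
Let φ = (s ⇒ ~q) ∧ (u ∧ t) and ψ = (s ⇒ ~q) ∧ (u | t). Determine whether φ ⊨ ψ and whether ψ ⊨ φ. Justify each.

[⇒] Assume the antecedent. If s is true, the antecedent forces (u = T, t = T, s = T, q = F), and (s ⇒ ~q) ∧ (u | t) holds there. If s is false, the antecedent forces (u = T, t = T, s = F, q = F) or (u = T, t = T, s = F, q = T), and (s ⇒ ~q) ∧ (u | t) holds there. Either way (s ⇒ ~q) ∧ (u | t) holds.

[⇐] This fails. Under u = T, t = F, s = F, q = F, the left side is false but the right side is true.

Only the forward implication holds.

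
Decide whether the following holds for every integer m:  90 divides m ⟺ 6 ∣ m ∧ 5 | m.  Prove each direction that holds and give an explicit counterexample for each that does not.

Only the forward implication holds.

Forward direction. If 90 ∣ m, write m = 90q. Since 90 = 15·6, m = 6·(15q), so 6 ∣ m; and since 90 = 18·5, m = 5·(18q), so 5 ∣ m.

Converse. This fails: take m = 30. Both 6 ∣ 30 and 5 ∣ 30, yet 30 is not a multiple of 90 (since 30 = 0·90 + 30), so 90 ∤ 30.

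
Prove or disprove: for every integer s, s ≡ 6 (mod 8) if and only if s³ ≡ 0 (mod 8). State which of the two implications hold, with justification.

(⇐) This fails: take s = 0. Then 0³ = 0 ≡ 0 (mod 8), yet 0 ≡ 0 (mod 8), not 6.

(⇒) Suppose s ≡ 6 (mod 8). Write s = 8j + 6. Then (8j + 6)³ = 512j³ + 1152j² + 864j + 216 = 8(64j³ + 144j² + 108j + 27) + 0, so s³ ≡ 0 (mod 8).

The forward direction holds; the converse fails.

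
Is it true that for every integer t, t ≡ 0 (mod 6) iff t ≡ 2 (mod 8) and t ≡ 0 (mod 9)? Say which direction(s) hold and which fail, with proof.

(⇒) This fails: t = 0 gives 0 ≡ 0 (mod 6) but 0 ≡ 0 (mod 8), so the conjunction on the right does not hold.

(⇐) Conversely, if t ≡ 2 (mod 8) and t ≡ 0 (mod 9), then by the Chinese remainder theorem t ≡ 18 (mod 72). Since 18 ≡ 0 (mod 6) and 6 ∣ 72, we get t ≡ 0 (mod 6).

(⇒) fails; (⇐) holds.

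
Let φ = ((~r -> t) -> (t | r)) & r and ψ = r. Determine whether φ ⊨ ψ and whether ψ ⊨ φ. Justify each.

(⟹) Assume the antecedent. If t is true, the antecedent forces (t = T, r = T), and r holds there. If t is false, the antecedent forces (t = F, r = T), and r holds there. Either way r holds.

(⟸) Assume the antecedent. If t is true, the antecedent forces (t = T, r = T), and ((~r -> t) -> (t | r)) & r holds there. If t is false, the antecedent forces (t = F, r = T), and ((~r -> t) -> (t | r)) & r holds there. Either way ((~r -> t) -> (t | r)) & r holds.

The biconditional holds.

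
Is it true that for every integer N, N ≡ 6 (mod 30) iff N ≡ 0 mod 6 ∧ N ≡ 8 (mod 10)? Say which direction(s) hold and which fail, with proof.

Both directions fail.

(⟹) This fails: N = 6 gives 6 ≡ 6 (mod 30) but 6 ≡ 6 (mod 10), so the conjunction on the right does not hold.

(⟸) This fails: N = 18 satisfies both congruences on the right (18 ≡ 0 mod 6 and 18 ≡ 8 mod 10) yet 18 ≡ 18 (mod 30), not 6.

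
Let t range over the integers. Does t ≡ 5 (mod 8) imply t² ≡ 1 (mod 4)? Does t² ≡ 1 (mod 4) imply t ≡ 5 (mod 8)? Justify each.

(⇒) holds; (⇐) fails.

Forward direction. Suppose t ≡ 5 (mod 8). Then t² ≡ 5² = 25 (mod 8), and since 4 ∣ 8, also t² ≡ 1 (mod 4).

Converse. This fails: take t = 1. Then 1² = 1 ≡ 1 (mod 4), yet 1 ≡ 1 (mod 8), not 5.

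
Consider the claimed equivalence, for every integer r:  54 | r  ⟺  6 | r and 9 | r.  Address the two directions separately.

(⇒) holds; (⇐) fails.

(⇒) If 54 ∣ r, write r = 54q. Since 54 = 9·6, r = 6·(9q), so 6 ∣ r; and since 54 = 6·9, r = 9·(6q), so 9 ∣ r.

(⇐) This fails: take r = 18. Both 6 ∣ 18 and 9 ∣ 18, yet 18 is not a multiple of 54 (since 18 = 0·54 + 18), so 54 ∤ 18.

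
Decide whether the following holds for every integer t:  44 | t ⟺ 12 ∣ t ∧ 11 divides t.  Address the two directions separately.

Only the converse holds.

[⇒] This fails: take t = 44. Certainly 44 ∣ 44, but 12 ∤ 44.

[⇐] Suppose 12 ∣ t and 11 ∣ t. Any common multiple of 12 and 11 is a multiple of their lcm; here gcd(12, 11) = 1, so lcm(12, 11) = 12·11 = 132, so 132 ∣ t. Since 44 ∣ 132, it follows that 44 ∣ t.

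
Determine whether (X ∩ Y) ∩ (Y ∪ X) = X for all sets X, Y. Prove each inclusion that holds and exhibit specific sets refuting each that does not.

(⊆) Let x ∈ (X ∩ Y) ∩ (Y ∪ X). Then x ∈ X ∩ Y, from which x ∈ X.

(⊇) This inclusion fails. Take X = {1}, Y = ∅; then 1 ∈ X but 1 ∉ (X ∩ Y) ∩ (Y ∪ X).

(⊆) holds; (⊇) fails.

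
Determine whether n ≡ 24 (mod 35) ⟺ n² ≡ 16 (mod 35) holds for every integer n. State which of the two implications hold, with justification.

(⇒) Suppose n ≡ 24 (mod 35). Write n = 35j + 24. Then (35j + 24)² = 1225j² + 1680j + 576 = 35(35j² + 48j + 16) + 16, so n² ≡ 16 (mod 35).

(⇐) This fails: take n = 4. Then 4² = 16 ≡ 16 (mod 35), yet 4 ≡ 4 (mod 35), not 24.

Not equivalent: only (⇒) holds.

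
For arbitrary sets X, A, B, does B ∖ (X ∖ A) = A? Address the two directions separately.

Forward inclusion. This inclusion fails. Take X = ∅, A = ∅, B = {1}; then 1 ∈ B ∖ (X ∖ A) but 1 ∉ A.

Reverse inclusion. This inclusion fails. Take X = ∅, A = {1}, B = ∅; then 1 ∈ A but 1 ∉ B ∖ (X ∖ A).

(⊆) fails and (⊇) fails.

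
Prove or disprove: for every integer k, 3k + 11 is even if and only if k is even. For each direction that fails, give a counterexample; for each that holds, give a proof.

Both directions fail.

(⟹) This fails: k = 1 gives 3k + 11 = 14, which is even, but 1 is odd, not even.

(⟸) This also fails: k = 4 is even, but 3k + 11 = 23 is odd, not even.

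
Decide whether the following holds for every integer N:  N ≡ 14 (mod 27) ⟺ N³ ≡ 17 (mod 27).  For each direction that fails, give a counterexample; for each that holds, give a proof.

(⇒) Suppose N ≡ 14 (mod 27). Write N = 27j + 14. Then (27j + 14)³ = 19683j³ + 30618j² + 15876j + 2744 = 27(729j³ + 1134j² + 588j + 101) + 17, so N³ ≡ 17 (mod 27).

(⇐) This fails: take N = 5. Then 5³ = 125 ≡ 17 (mod 27), yet 5 ≡ 5 (mod 27), not 14.

(⇒) holds; (⇐) fails.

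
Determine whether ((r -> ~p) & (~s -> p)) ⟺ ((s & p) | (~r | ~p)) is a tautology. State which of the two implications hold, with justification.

(⇐) This fails. Under s = F, p = F, r = F, the left side is false but the right side is true.

(⇒) Assume the antecedent. If s is true, (s & p) | (~r | ~p) reduces to true regardless of the other variables. If s is false, the antecedent forces (s = F, p = T, r = F), and (s & p) | (~r | ~p) holds there. Either way (s & p) | (~r | ~p) holds.

Only the forward implication holds.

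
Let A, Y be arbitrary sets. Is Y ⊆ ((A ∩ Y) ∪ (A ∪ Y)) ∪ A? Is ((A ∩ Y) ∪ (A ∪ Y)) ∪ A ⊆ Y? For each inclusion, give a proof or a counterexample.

(⟹) Let x ∈ Y. Then either x ∈ Y and x ∉ A; or x ∈ A ∩ Y. In each case x ∈ ((A ∩ Y) ∪ (A ∪ Y)) ∪ A, so Y ⊆ ((A ∩ Y) ∪ (A ∪ Y)) ∪ A.

(⟸) This inclusion fails. Take A = {1}, Y = ∅; then 1 ∈ ((A ∩ Y) ∪ (A ∪ Y)) ∪ A but 1 ∉ Y.

The sets are not equal: only the forward inclusion holds.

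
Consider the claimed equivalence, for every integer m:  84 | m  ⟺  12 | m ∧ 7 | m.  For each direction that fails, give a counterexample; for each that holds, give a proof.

Both directions hold; the statement is true.

(⟹) If 84 ∣ m, write m = 84q. Since 84 = 7·12, m = 12·(7q), so 12 ∣ m; and since 84 = 12·7, m = 7·(12q), so 7 ∣ m.

(⟸) Suppose 12 ∣ m and 7 ∣ m. Any common multiple of 12 and 7 is a multiple of their lcm; here gcd(12, 7) = 1, so lcm(12, 7) = 12·7 = 84, so 84 ∣ m.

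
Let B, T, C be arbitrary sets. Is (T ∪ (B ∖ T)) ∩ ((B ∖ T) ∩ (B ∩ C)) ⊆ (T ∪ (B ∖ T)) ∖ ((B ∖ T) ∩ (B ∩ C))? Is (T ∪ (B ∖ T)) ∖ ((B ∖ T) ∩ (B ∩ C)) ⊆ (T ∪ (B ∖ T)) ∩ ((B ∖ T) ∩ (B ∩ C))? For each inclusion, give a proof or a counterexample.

Neither inclusion holds.

(⟹) This inclusion fails. Take B = {1}, T = ∅, C = {1}; then 1 ∈ (T ∪ (B ∖ T)) ∩ ((B ∖ T) ∩ (B ∩ C)) but 1 ∉ (T ∪ (B ∖ T)) ∖ ((B ∖ T) ∩ (B ∩ C)).

(⟸) This inclusion fails. Take B = {1}, T = ∅, C = ∅; then 1 ∈ (T ∪ (B ∖ T)) ∖ ((B ∖ T) ∩ (B ∩ C)) but 1 ∉ (T ∪ (B ∖ T)) ∩ ((B ∖ T) ∩ (B ∩ C)).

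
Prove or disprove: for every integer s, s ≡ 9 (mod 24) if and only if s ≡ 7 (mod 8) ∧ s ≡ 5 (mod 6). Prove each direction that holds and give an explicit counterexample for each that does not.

(→) This fails: s = 9 gives 9 ≡ 9 (mod 24) but 9 ≡ 1 (mod 8), so the conjunction on the right does not hold.

(←) This fails: s = 23 satisfies both congruences on the right (23 ≡ 7 mod 8 and 23 ≡ 5 mod 6) yet 23 ≡ 23 (mod 24), not 9.

Both directions fail.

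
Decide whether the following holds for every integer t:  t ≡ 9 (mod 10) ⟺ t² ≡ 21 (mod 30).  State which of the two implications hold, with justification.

(⇒) fails and (⇐) fails.

(⟹) This fails: take t = 19. Then 19 ≡ 9 (mod 10), but 19² = 361 ≡ 1 (mod 30), not 21.

(⟸) This fails: take t = 21. Then 21² = 441 ≡ 21 (mod 30), yet 21 ≡ 1 (mod 10), not 9.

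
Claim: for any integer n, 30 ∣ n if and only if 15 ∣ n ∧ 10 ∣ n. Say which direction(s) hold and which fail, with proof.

Both directions hold.

(→) If 30 ∣ n, write n = 30q. Since 30 = 2·15, n = 15·(2q), so 15 ∣ n; and since 30 = 3·10, n = 10·(3q), so 10 ∣ n.

(←) Suppose 15 ∣ n and 10 ∣ n. Any common multiple of 15 and 10 is a multiple of their lcm; here lcm(15, 10) = 15·10/gcd(15, 10) = 150/5 = 30, so 30 ∣ n.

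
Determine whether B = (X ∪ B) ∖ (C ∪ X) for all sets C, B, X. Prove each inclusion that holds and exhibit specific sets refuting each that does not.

(⟹) This inclusion fails. Take C = {1}, B = {1}, X = ∅; then 1 ∈ B but 1 ∉ (X ∪ B) ∖ (C ∪ X).

(⟸) Let x ∈ (X ∪ B) ∖ (C ∪ X). Then x ∈ B and x ∉ C, X, from which x ∈ B.

Only the reverse inclusion holds.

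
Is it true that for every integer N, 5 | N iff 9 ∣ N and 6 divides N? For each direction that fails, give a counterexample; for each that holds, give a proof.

Neither implication holds.

[⇒] This fails: take N = 5. Certainly 5 ∣ 5, but 9 ∤ 5.

[⇐] This fails: take N = 18. Both 9 ∣ 18 and 6 ∣ 18, yet 18 is not a multiple of 5 (since 18 = 3·5 + 3), so 5 ∤ 18.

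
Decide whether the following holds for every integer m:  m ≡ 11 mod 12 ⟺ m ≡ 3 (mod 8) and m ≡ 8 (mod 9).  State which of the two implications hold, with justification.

(⇒) fails; (⇐) holds.

(⇒) This fails: m = 71 gives 71 ≡ 11 (mod 12) but 71 ≡ 7 (mod 8), so the conjunction on the right does not hold.

(⇐) Conversely, if m ≡ 3 (mod 8) and m ≡ 8 (mod 9), then by the Chinese remainder theorem m ≡ 35 (mod 72). Since 35 ≡ 11 (mod 12) and 12 ∣ 72, we get m ≡ 11 (mod 12).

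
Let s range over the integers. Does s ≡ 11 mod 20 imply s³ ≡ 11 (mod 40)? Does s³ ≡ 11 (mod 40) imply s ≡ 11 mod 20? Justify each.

(⇒) This fails: take s = 31. Then 31 ≡ 11 (mod 20), but 31³ = 29791 ≡ 31 (mod 40), not 11.

(⇐) Conversely, the residues r modulo 40 with r³ ≡ 11 (mod 40) are exactly {11}, and each is ≡ 11 (mod 20).

The forward direction fails; the converse holds.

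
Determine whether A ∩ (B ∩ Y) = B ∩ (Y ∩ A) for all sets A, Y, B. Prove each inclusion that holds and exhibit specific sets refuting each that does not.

(⟸) Let x ∈ B ∩ (Y ∩ A). Then x ∈ A ∩ Y ∩ B, from which x ∈ A ∩ (B ∩ Y).

(⟹) Let x ∈ A ∩ (B ∩ Y). Then x ∈ A ∩ Y ∩ B, from which x ∈ B ∩ (Y ∩ A).

Both inclusions hold; the sets are equal.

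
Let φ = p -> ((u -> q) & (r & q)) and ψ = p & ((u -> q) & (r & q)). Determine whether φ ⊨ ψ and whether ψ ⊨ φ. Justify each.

Not equivalent: only (⇐) holds.

(→) This fails. Under u = F, r = F, p = F, q = F, the left side is true but the right side is false.

(←) Assume the antecedent. If u is true, the antecedent forces (u = T, r = T, p = T, q = T), and p -> ((u -> q) & (r & q)) holds there. If u is false, the antecedent forces (u = F, r = T, p = T, q = T), and p -> ((u -> q) & (r & q)) holds there. Either way p -> ((u -> q) & (r & q)) holds.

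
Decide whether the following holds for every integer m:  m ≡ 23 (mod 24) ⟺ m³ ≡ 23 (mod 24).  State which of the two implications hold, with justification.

(⇐) Suppose m³ ≡ 23 (mod 24). The only residue r in {0, …, 23} with r³ ≡ 23 (mod 24) is r = 23, so m ≡ 23 (mod 24).

(⇒) Suppose m ≡ 23 (mod 24). Write m = 24j + 23. Then (24j + 23)³ = 13824j³ + 39744j² + 38088j + 12167 = 24(576j³ + 1656j² + 1587j + 506) + 23, so m³ ≡ 23 (mod 24).

The biconditional holds.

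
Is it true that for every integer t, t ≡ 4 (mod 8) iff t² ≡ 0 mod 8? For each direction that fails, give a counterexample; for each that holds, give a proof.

(⟹) Suppose t ≡ 4 (mod 8). Write t = 8j + 4. Then (8j + 4)² = 64j² + 64j + 16 = 8(8j² + 8j + 2) + 0, so t² ≡ 0 (mod 8).

(⟸) This fails: take t = 0. Then 0² = 0 ≡ 0 (mod 8), yet 0 ≡ 0 (mod 8), not 4.

(⇒) holds; (⇐) fails.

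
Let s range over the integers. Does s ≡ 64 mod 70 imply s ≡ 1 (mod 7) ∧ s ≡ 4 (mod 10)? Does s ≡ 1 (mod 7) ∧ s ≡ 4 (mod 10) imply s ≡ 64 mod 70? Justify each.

(⇒) Suppose s ≡ 64 (mod 70); write s = 70j + 64. Since 7 ∣ 70, reducing mod 7 gives s ≡ 64 ≡ 1 (mod 7); since 10 ∣ 70, reducing mod 10 gives s ≡ 64 ≡ 4 (mod 10).

(⇐) Conversely, if s ≡ 1 (mod 7) and s ≡ 4 (mod 10), then by the Chinese remainder theorem s ≡ 64 (mod 70). This is exactly s ≡ 64 (mod 70).

The biconditional holds.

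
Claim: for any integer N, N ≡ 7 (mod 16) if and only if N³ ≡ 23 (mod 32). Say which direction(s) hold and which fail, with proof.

[⇒] This fails: take N = 23. Then 23 ≡ 7 (mod 16), but 23³ = 12167 ≡ 7 (mod 32), not 23.

[⇐] Conversely, the residues r modulo 32 with r³ ≡ 23 (mod 32) are exactly {7}, and each is ≡ 7 (mod 16).

Not equivalent: only (⇐) holds.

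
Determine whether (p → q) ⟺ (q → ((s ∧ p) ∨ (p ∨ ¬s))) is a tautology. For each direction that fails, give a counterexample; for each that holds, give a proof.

Neither direction holds.

(→) This fails. Under p = F, q = T, s = T, the left side is true but the right side is false.

(←) This fails. Under p = T, q = F, s = F, the left side is false but the right side is true.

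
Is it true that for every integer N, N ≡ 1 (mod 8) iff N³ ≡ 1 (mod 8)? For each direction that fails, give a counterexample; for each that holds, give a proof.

Both implications hold.

(⇒) Suppose N ≡ 1 (mod 8). Write N = 8j + 1. Then (8j + 1)³ = 512j³ + 192j² + 24j + 1 = 8(64j³ + 24j² + 3j) + 1, so N³ ≡ 1 (mod 8).

(⇐) Conversely, suppose N³ ≡ 1 (mod 8). The only residue r in {0, …, 7} with r³ ≡ 1 (mod 8) is r = 1, so N ≡ 1 (mod 8).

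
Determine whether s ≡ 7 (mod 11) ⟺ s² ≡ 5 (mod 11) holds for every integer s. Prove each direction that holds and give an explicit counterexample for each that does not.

Only the forward direction holds.

Converse. This fails: take s = 4. Then 4² = 16 ≡ 5 (mod 11), yet 4 ≡ 4 (mod 11), not 7.

Forward direction. Suppose s ≡ 7 (mod 11). Write s = 11j + 7. Then (11j + 7)² = 121j² + 154j + 49 = 11(11j² + 14j + 4) + 5, so s² ≡ 5 (mod 11).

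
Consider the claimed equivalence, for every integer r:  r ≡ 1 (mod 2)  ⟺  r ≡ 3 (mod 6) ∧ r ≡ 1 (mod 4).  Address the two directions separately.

(⇒) fails; (⇐) holds.

[⇐] If r ≡ 3 (mod 6) and r ≡ 1 (mod 4), then by the Chinese remainder theorem r ≡ 9 (mod 12). Since 9 ≡ 1 (mod 2) and 2 ∣ 12, we get r ≡ 1 (mod 2).

[⇒] This fails: r = 1 gives 1 ≡ 1 (mod 2) but 1 ≡ 1 (mod 6), so the conjunction on the right does not hold.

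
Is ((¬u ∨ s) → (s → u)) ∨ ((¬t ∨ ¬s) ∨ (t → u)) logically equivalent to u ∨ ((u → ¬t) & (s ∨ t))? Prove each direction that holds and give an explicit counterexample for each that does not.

Neither direction holds.

(⇒) This fails. Under u = F, t = F, s = F, the left side is true but the right side is false.

(⇐) This fails. Under u = F, t = T, s = T, the left side is false but the right side is true.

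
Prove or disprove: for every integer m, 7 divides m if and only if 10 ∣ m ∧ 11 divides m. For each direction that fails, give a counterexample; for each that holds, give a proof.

(→) This fails: take m = 7. Certainly 7 ∣ 7, but 10 ∤ 7.

(←) This fails: take m = 110. Both 10 ∣ 110 and 11 ∣ 110, yet 110 is not a multiple of 7 (since 110 = 15·7 + 5), so 7 ∤ 110.

Neither direction holds.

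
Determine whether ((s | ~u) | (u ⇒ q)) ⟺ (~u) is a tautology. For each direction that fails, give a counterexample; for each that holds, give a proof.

Only the reverse direction holds.

(→) This fails. Under q = T, s = F, u = T, the left side is true but the right side is false.

(←) Assume the antecedent. If q is true, (s | ~u) | (u ⇒ q) reduces to true regardless of the other variables. If q is false, the antecedent forces (q = F, s = F, u = F) or (q = F, s = T, u = F), and (s | ~u) | (u ⇒ q) holds there. Either way (s | ~u) | (u ⇒ q) holds.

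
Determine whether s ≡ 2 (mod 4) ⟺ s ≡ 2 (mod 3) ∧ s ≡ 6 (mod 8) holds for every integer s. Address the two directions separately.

Not equivalent: only (⇐) holds.

(←) If s ≡ 2 (mod 3) and s ≡ 6 (mod 8), then by the Chinese remainder theorem s ≡ 14 (mod 24). Since 14 ≡ 2 (mod 4) and 4 ∣ 24, we get s ≡ 2 (mod 4).

(→) This fails: s = 2 gives 2 ≡ 2 (mod 4) but 2 ≡ 2 (mod 8), so the conjunction on the right does not hold.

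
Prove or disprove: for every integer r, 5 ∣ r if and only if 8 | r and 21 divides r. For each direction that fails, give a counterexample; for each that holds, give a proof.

[⇒] This fails: take r = 5. Certainly 5 ∣ 5, but 8 ∤ 5.

[⇐] This fails: take r = 168. Both 8 ∣ 168 and 21 ∣ 168, yet 168 is not a multiple of 5 (since 168 = 33·5 + 3), so 5 ∤ 168.

Neither implication holds.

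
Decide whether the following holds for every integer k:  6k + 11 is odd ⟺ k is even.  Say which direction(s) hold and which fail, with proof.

The forward direction fails; the converse holds.

(⇒) This fails: take k = 3. Then 6k + 11 = 29, which is odd, yet k = 3 is odd, not even.

(⇐) Suppose k is even. Since 6 is even, 6k is even for every k, so 6k + 11 has the same parity as 11, which is odd. Hence 6k + 11 is odd.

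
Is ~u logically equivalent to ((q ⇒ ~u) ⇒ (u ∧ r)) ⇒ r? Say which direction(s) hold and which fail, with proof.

The forward direction holds; the converse fails.

Forward direction. Assume the antecedent. If u is true, the antecedent cannot hold. If u is false, ((q ⇒ ~u) ⇒ (u ∧ r)) ⇒ r reduces to true regardless of the other variables. Either way ((q ⇒ ~u) ⇒ (u ∧ r)) ⇒ r holds.

Converse. This fails. Under u = T, r = F, q = F, the left side is false but the right side is true.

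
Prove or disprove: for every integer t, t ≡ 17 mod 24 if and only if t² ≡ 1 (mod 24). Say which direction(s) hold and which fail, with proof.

The forward direction holds; the converse fails.

(⇒) Suppose t ≡ 17 mod 24. Write t = 24j + 17. Then (24j + 17)² = 576j² + 816j + 289 = 24(24j² + 34j + 12) + 1, so t² ≡ 1 (mod 24).

(⇐) This fails: take t = 1. Then 1² = 1 ≡ 1 (mod 24), yet 1 ≡ 1 (mod 24), not 17.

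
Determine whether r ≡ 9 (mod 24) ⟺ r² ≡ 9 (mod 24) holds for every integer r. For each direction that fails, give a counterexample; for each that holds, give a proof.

(⇒) holds; (⇐) fails.

(→) Suppose r ≡ 9 (mod 24). Write r = 24j + 9. Then (24j + 9)² = 576j² + 432j + 81 = 24(24j² + 18j + 3) + 9, so r² ≡ 9 (mod 24).

(←) This fails: take r = 3. Then 3² = 9 ≡ 9 (mod 24), yet 3 ≡ 3 (mod 24), not 9.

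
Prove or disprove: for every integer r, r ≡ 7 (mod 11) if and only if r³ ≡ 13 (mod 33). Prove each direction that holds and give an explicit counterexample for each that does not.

(→) This fails: take r = 18. Then 18 ≡ 7 (mod 11), but 18³ = 5832 ≡ 24 (mod 33), not 13.

(←) Conversely, the residues r modulo 33 with r³ ≡ 13 (mod 33) are exactly {7}, and each is ≡ 7 (mod 11).

Only the converse holds.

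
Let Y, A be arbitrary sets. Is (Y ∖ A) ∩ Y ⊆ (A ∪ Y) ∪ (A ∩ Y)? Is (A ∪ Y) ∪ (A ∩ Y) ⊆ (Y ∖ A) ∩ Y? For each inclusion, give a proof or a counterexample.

Only the forward inclusion holds.

Forward inclusion. Let x ∈ (Y ∖ A) ∩ Y. Then x ∈ Y and x ∉ A, from which x ∈ (A ∪ Y) ∪ (A ∩ Y).

Reverse inclusion. This inclusion fails. Take Y = ∅, A = {1}; then 1 ∈ (A ∪ Y) ∪ (A ∩ Y) but 1 ∉ (Y ∖ A) ∩ Y.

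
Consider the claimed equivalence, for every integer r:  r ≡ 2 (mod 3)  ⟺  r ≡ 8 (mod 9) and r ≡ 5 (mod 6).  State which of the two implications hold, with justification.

(⇒) This fails: r = 2 gives 2 ≡ 2 (mod 3) but 2 ≡ 2 (mod 9), so the conjunction on the right does not hold.

(⇐) Conversely, if r ≡ 8 (mod 9) and r ≡ 5 (mod 6), then by the Chinese remainder theorem r ≡ 17 (mod 18). Since 17 ≡ 2 (mod 3) and 3 ∣ 18, we get r ≡ 2 (mod 3).

The forward direction fails; the converse holds.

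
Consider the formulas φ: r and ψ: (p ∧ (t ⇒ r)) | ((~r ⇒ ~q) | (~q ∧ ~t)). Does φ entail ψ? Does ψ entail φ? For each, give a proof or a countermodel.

Forward direction. Assume the antecedent. If r is true, the consequent reduces to true regardless of the other variables. If r is false, the antecedent cannot hold. Either way the consequent holds.

Converse. This fails. Under r = F, q = F, p = F, t = F, the left side is false but the right side is true.

Only the forward implication holds.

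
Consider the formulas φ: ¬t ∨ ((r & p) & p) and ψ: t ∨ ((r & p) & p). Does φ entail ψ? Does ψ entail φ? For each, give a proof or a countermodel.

[⇒] This fails. Under t = F, r = F, p = F, the left side is true but the right side is false.

[⇐] This fails. Under t = T, r = F, p = F, the left side is false but the right side is true.

(⇒) fails and (⇐) fails.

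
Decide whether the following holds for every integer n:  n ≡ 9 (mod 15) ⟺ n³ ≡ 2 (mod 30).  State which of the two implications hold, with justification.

(→) This fails: take n = 9. Then 9 ≡ 9 (mod 15), but 9³ = 729 ≡ 9 (mod 30), not 2.

(←) This fails: take n = 8. Then 8³ = 512 ≡ 2 (mod 30), yet 8 ≡ 8 (mod 15), not 9.

Neither direction holds.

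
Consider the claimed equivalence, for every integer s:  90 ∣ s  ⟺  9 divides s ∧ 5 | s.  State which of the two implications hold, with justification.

Only the forward direction holds.

(⇒) If 90 ∣ s, write s = 90q. Since 90 = 10·9, s = 9·(10q), so 9 ∣ s; and since 90 = 18·5, s = 5·(18q), so 5 ∣ s.

(⇐) This fails: take s = 45. Both 9 ∣ 45 and 5 ∣ 45, yet 45 is not a multiple of 90 (since 45 = 0·90 + 45), so 90 ∤ 45.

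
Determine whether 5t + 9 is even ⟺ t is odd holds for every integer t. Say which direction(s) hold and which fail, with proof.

Both directions hold; the statement is true.

[⇒] Suppose 5t + 9 is even. Since 5 is odd, 5t and t have the same parity, so 5t + 9 ≡ t + 9 (mod 2). As 9 is odd, 5t + 9 is even exactly when t is odd. Thus t is odd.

[⇐] Conversely, suppose t is odd; write t = 2j + 1. Then 5t + 9 = 5·(2j + 1) + 9 = 2·5j + 14, which is even.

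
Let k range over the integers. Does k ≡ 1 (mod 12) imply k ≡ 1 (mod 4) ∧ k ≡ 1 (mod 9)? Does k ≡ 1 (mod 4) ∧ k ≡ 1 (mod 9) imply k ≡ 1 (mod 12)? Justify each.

Only the reverse direction holds.

[⇒] This fails: k = 13 gives 13 ≡ 1 (mod 12) but 13 ≡ 4 (mod 9), so the conjunction on the right does not hold.

[⇐] Conversely, if k ≡ 1 (mod 4) and k ≡ 1 (mod 9), then by the Chinese remainder theorem k ≡ 1 (mod 36). Since 1 ≡ 1 (mod 12) and 12 ∣ 36, we get k ≡ 1 (mod 12).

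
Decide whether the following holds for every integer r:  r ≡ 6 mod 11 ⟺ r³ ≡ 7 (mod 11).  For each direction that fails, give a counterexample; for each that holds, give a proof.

Both directions hold; the statement is true.

[⇒] Suppose r ≡ 6 mod 11. Write r = 11j + 6. Then (11j + 6)³ = 1331j³ + 2178j² + 1188j + 216 = 11(121j³ + 198j² + 108j + 19) + 7, so r³ ≡ 7 (mod 11).

[⇐] Conversely, suppose r³ ≡ 7 (mod 11). The only residue r in {0, …, 10} with r³ ≡ 7 (mod 11) is r = 6, so r ≡ 6 (mod 11).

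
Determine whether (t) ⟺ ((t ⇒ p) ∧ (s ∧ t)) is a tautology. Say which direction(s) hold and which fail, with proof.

(⇒) This fails. Under t = T, p = F, s = F, the left side is true but the right side is false.

(⇐) Assume the antecedent. If t is true, t reduces to true regardless of the other variables. If t is false, the antecedent cannot hold. Either way t holds.

The forward direction fails; the converse holds.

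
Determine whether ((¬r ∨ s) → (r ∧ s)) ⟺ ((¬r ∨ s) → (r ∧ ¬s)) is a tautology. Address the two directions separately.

(⇒) This fails. Under s = T, r = T, the left side is true but the right side is false.

(⇐) Assume the antecedent. If s is true, the antecedent cannot hold. If s is false, the antecedent forces (s = F, r = T), and (¬r ∨ s) → (r ∧ s) holds there. Either way (¬r ∨ s) → (r ∧ s) holds.

Not equivalent: only (⇐) holds.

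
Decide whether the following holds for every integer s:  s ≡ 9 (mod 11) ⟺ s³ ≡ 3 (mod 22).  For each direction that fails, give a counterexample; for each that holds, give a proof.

(⇒) This fails: take s = 20. Then 20 ≡ 9 (mod 11), but 20³ = 8000 ≡ 14 (mod 22), not 3.

(⇐) Conversely, the residues r modulo 22 with r³ ≡ 3 (mod 22) are exactly {9}, and each is ≡ 9 (mod 11).

Not equivalent: only (⇐) holds.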